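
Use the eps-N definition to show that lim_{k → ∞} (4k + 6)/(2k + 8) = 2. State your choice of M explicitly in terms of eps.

M = 5/eps

Fix eps > 0. For k ≥ 1, |(4k + 6)/(2k + 8) − 2| = |-20|/(2(2k + 8)) = 20/(2(2k + 8)).
Since 2k + 8 ≥ 2k for k ≥ 1, this is ≤ 20/(2·2k) = 5/k.
So |(4k + 6)/(2k + 8) − 2| < eps whenever k > 5/eps.
Take M = 5/eps. If k > M then |(4k + 6)/(2k + 8) − 2| ≤ 5/k < eps.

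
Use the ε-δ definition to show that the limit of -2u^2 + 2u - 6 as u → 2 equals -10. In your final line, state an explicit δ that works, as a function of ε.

Fix ε > 0. We want δ > 0 such that 0 < |u − 2| < δ implies |(-2u^2 + 2u - 6) + 10| < ε.
(-2u^2 + 2u - 6) + 10 = -2u^2 + 2u + 4 = (u − 2)(-2u - 2).
So |(-2u^2 + 2u - 6) + 10| = |u − 2|·|-2u - 2|.
Require δ ≤ 1. Then |u − 2| < 1 gives |u| < 3, and by the triangle inequality |-2u - 2| ≤ 2·3 + 2 = 8.
Hence |(-2u^2 + 2u - 6) + 10| ≤ 8|u − 2| < ε provided |u − 2| < ε/8.
Choosing δ = min(1, ε/8) ensures both conditions, hence |(-2u^2 + 2u - 6) + 10| < ε.

δ = min(1, ε/8)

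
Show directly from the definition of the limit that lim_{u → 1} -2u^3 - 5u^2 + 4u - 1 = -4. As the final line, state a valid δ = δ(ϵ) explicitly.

δ = min(1, ϵ/25)

Let ϵ > 0. We want δ > 0 such that 0 < |u − 1| < δ implies |(-2u^3 - 5u^2 + 4u - 1) + 4| < ϵ.
(-2u^3 - 5u^2 + 4u - 1) + 4 = -2u^3 - 5u^2 + 4u + 3 = (u − 1)(-2u^2 - 7u - 3).
So |(-2u^3 - 5u^2 + 4u - 1) + 4| = |u − 1|·|-2u^2 - 7u - 3|.
Require δ ≤ 1. Then |u − 1| < 1 gives |u| < 2, and by the triangle inequality |-2u^2 - 7u - 3| ≤ 2·2^2 + 7·2 + 3 = 25.
Hence |(-2u^3 - 5u^2 + 4u - 1) + 4| ≤ 25|u − 1| < ϵ provided |u − 1| < ϵ/25.
Take δ = min(1, ϵ/25). Then 0 < |u − 1| < δ gives both |u − 1| < 1 and |u − 1| < ϵ/25, so |(-2u^3 - 5u^2 + 4u - 1) + 4| < ϵ.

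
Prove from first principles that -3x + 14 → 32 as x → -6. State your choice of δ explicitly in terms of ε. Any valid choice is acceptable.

δ = ε/3

Fix ε > 0. We need δ > 0 so that 0 < |x + 6| < δ implies |(-3x + 14) − 32| < ε.
Since (-3x + 14) − 32 = -3(x + 6), we have |(-3x + 14) − 32| = 3|x + 6|.
So 3|x + 6| < ε exactly when |x + 6| < ε/3.
Take δ = ε/3. If 0 < |x + 6| < δ then |(-3x + 14) − 32| = 3|x + 6| < 3·(ε/3) = ε.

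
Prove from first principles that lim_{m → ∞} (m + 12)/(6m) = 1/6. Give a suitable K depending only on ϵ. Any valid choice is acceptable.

K = 2/ϵ

Fix ϵ > 0. For m ≥ 1, |(m + 12)/(6m) − (1/6)| = |72|/(6(6m)) = 72/(6(6m)).
Since 6m ≥ 6m for m ≥ 1, this is ≤ 72/(6·6m) = 2/m.
So |(m + 12)/(6m) − (1/6)| < ϵ whenever m > 2/ϵ.
Take K = 2/ϵ. If m > K then |(m + 12)/(6m) − (1/6)| ≤ 2/m < ϵ.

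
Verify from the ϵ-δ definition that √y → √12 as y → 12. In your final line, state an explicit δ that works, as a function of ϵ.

δ = min(12, √12·ϵ)

Let ϵ > 0 be given. We want δ > 0 such that 0 < |y − 12| < δ implies |√y − √12| < ϵ.
Rationalise: √y − √12 = (y − 12)/(√y + √12), so |√y − √12| = |y − 12|/(√y + √12).
Restrict δ ≤ 12 so that |y − 12| < 12 forces y > 0, and then √y + √12 > √12.
Hence |√y − √12| < |y − 12|/√12, which is < ϵ once |y − 12| < √12·ϵ.
Take δ = min(12, √12·ϵ). If 0 < |y − 12| < δ then y > 0 and |√y − √12| < |y − 12|/√12 < ϵ.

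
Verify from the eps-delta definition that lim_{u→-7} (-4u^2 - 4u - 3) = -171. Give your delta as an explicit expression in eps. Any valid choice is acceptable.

Suppose eps > 0. We want delta > 0 such that 0 < |u + 7| < delta implies |(-4u^2 - 4u - 3) + 171| < eps.
(-4u^2 - 4u - 3) + 171 = -4u^2 - 4u + 168 = (u + 7)(-4u + 24).
So |(-4u^2 - 4u - 3) + 171| = |u + 7|·|-4u + 24|.
Assume first that |u + 7| < 1, so |u| < 8. Then |-4u + 24| ≤ 4·8 + 24 = 56.
Hence |(-4u^2 - 4u - 3) + 171| ≤ 56|u + 7| < eps provided |u + 7| < eps/56.
Take delta = min(1, eps/56). Then 0 < |u + 7| < delta gives both |u + 7| < 1 and |u + 7| < eps/56, so |(-4u^2 - 4u - 3) + 171| < eps.

delta = min(1, eps/56)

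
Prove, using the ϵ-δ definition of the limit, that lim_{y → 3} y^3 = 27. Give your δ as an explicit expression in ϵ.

Suppose ϵ > 0. We seek δ > 0 with 0 < |y − 3| < δ ⇒ |y^3 − 27| < ϵ.
Factor: y^3 − 27 = (y − 3)(y^2 + 3y + 9), so |y^3 − 27| = |y − 3|·|y^2 + 3y + 9|.
Restrict δ ≤ 2. Then |y − 3| < 2 gives |y| < 5, so by the triangle inequality |y^2 + 3y + 9| ≤ 5^2 + 3·5 + 9 = 49.
Hence |y^3 − 27| ≤ 49|y − 3|, which is < ϵ once |y − 3| < ϵ/49.
Take δ = min(2, ϵ/49). If 0 < |y − 3| < δ then both bounds hold and |y^3 − 27| ≤ 49|y − 3| < 49·(ϵ/49) = ϵ.

δ = min(2, ϵ/49)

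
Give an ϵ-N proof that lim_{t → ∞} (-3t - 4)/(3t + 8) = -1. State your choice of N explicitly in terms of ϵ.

Let ϵ > 0 be given. We seek N > 0 such that t > N implies |(-3t - 4)/(3t + 8) + 1| < ϵ.
(-3t - 4)/(3t + 8) + 1 = (3(-3t - 4) − (-3)(3t + 8)) / (3(3t + 8)) = 12/(3(3t + 8)).
For t > 0 we have 3t + 8 > 3t, so |(-3t - 4)/(3t + 8) + 1| = 12/(3(3t + 8)) < 12/(3·3t) = (4/3)/t.
Thus |(-3t - 4)/(3t + 8) + 1| < ϵ whenever t > (4/3)/ϵ.
Take N = (4/3)/ϵ. If t > N then |(-3t - 4)/(3t + 8) + 1| < (4/3)/t < ϵ.

N = (4/3)/ϵ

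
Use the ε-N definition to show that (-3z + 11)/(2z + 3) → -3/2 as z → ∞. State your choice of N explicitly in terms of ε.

Suppose ε > 0. We seek N > 0 such that z > N implies |(-3z + 11)/(2z + 3) + 3/2| < ε.
(-3z + 11)/(2z + 3) + 3/2 = (2(-3z + 11) − (-3)(2z + 3)) / (2(2z + 3)) = 31/(2(2z + 3)).
For z > 0 we have 2z + 3 > 2z, so |(-3z + 11)/(2z + 3) + 3/2| = 31/(2(2z + 3)) < 31/(2·2z) = (31/4)/z.
Thus |(-3z + 11)/(2z + 3) + 3/2| < ε whenever z > (31/4)/ε.
Take N = (31/4)/ε. If z > N then |(-3z + 11)/(2z + 3) + 3/2| < (31/4)/z < ε.

N = (31/4)/ε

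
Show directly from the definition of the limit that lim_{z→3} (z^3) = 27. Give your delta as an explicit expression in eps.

delta = min(1, eps/37)

Let eps > 0 be given. We seek delta > 0 with 0 < |z − 3| < delta ⇒ |z^3 − 27| < eps.
Factor: z^3 − 27 = (z − 3)(z^2 + 3z + 9), so |z^3 − 27| = |z − 3|·|z^2 + 3z + 9|.
Restrict delta ≤ 1. Then |z − 3| < 1 gives |z| < 4, so by the triangle inequality |z^2 + 3z + 9| ≤ 4^2 + 3·4 + 9 = 37.
Hence |z^3 − 27| ≤ 37|z − 3|, which is < eps once |z − 3| < eps/37.
Take delta = min(1, eps/37). If 0 < |z − 3| < delta then both bounds hold and |z^3 − 27| ≤ 37|z − 3| < 37·(eps/37) = eps.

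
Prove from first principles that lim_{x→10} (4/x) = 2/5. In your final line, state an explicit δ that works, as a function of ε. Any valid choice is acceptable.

δ = min(5, (25/2)ε)

Fix ε > 0. We seek δ > 0 such that 0 < |x − 10| < δ implies |4/x − (2/5)| < ε.
|4/x − (2/5)| = 4·|10 − x|/(10·|x|) = 4|x − 10|/(10|x|).
Require δ ≤ 5 so that |x| > 10 − 5 = 5, hence 10|x| > 50.
Then |4/x − (2/5)| < 4|x − 10|/50, which is < ε when |x − 10| < (25/2)ε.
Take δ = min(5, (25/2)ε). Then 0 < |x − 10| < δ gives both |x − 10| < 5 and |x − 10| < (25/2)ε, so |4/x − (2/5)| < ε.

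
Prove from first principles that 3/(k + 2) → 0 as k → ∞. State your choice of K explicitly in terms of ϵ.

K = 3/ϵ

Fix ϵ > 0. For k ≥ 1, |3/(k + 2) − 0| = 3/(k + 2) ≤ 3/k.
We need 3/k < ϵ, i.e. k > 3/ϵ.
Take K = 3/ϵ. If k > K then |3/(k + 2)| ≤ 3/k < ϵ.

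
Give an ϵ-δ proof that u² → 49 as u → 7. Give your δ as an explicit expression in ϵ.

Let ϵ > 0 be given. We seek δ > 0 with 0 < |u − 7| < δ ⇒ |u² − 49| < ϵ.
Factor: u² − 49 = (u − 7)(u + 7), so |u² − 49| = |u − 7|·|u + 7|.
Impose δ ≤ 1 so that |u| < 8; then |u + 7| ≤ 15.
Hence |u² − 49| ≤ 15|u − 7|, which is < ϵ once |u − 7| < ϵ/15.
Take δ = min(1, ϵ/15). If 0 < |u − 7| < δ then both bounds hold and |u² − 49| ≤ 15|u − 7| < 15·(ϵ/15) = ϵ.

δ = min(1, ϵ/15)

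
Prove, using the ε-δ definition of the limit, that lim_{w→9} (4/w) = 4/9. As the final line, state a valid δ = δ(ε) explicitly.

δ = min(9/2, (81/8)ε)

Let ε > 0. We seek δ > 0 such that 0 < |w − 9| < δ implies |4/w − (4/9)| < ε.
|4/w − (4/9)| = 4·|9 − w|/(9·|w|) = 4|w − 9|/(9|w|).
Require δ ≤ 9/2 so that |w| > 9 − 9/2 = 9/2, hence 9|w| > 81/2.
Then |4/w − (4/9)| < 4|w − 9|/(81/2), which is < ε when |w − 9| < (81/8)ε.
Take δ = min(9/2, (81/8)ε). Then 0 < |w − 9| < δ gives both |w − 9| < 9/2 and |w − 9| < (81/8)ε, so |4/w − (4/9)| < ε.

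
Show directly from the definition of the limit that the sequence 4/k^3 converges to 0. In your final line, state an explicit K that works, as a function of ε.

K = (4/ε)^{1/3}

Let ε > 0. For k ≥ 1, |4/k^3 − 0| = 4/k^3.
4/k^3 < ε ⇔ k^3 > 4/ε ⇔ k > (4/ε)^{1/3}.
Take K = (4/ε)^{1/3}. Then k > K implies 4/k^3 < ε.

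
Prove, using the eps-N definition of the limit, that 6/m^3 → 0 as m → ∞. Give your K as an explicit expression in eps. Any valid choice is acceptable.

Fix eps > 0. For m ≥ 1, |6/m^3 − 0| = 6/m^3.
6/m^3 < eps ⇔ m^3 > 6/eps ⇔ m > (6/eps)^{1/3}.
Take K = (6/eps)^{1/3}. Then m > K implies 6/m^3 < eps.

K = (6/eps)^{1/3}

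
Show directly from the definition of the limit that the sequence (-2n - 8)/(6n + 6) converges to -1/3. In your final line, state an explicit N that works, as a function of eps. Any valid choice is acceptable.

Let eps > 0. For n ≥ 1, |(-2n - 8)/(6n + 6) + 1/3| = |-36|/(6(6n + 6)) = 36/(6(6n + 6)).
Since 6n + 6 ≥ 6n for n ≥ 1, this is ≤ 36/(6·6n) = 1/n.
So |(-2n - 8)/(6n + 6) + 1/3| < eps whenever n > 1/eps.
Take N = 1/eps. If n > N then |(-2n - 8)/(6n + 6) + 1/3| ≤ 1/n < eps.

N = 1/eps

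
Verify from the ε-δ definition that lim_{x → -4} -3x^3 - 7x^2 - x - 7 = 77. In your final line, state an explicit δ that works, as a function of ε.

Let ε > 0. We want δ > 0 such that 0 < |x + 4| < δ implies |(-3x^3 - 7x^2 - x - 7) − 77| < ε.
(-3x^3 - 7x^2 - x - 7) − 77 = -3x^3 - 7x^2 - x - 84 = (x + 4)(-3x^2 + 5x - 21).
So |(-3x^3 - 7x^2 - x - 7) − 77| = |x + 4|·|-3x^2 + 5x - 21|.
Require δ ≤ 2. Then |x + 4| < 2 gives |x| < 6, and by the triangle inequality |-3x^2 + 5x - 21| ≤ 3·6^2 + 5·6 + 21 = 159.
Hence |(-3x^3 - 7x^2 - x - 7) − 77| ≤ 159|x + 4| < ε provided |x + 4| < ε/159.
Choosing δ = min(2, ε/159) ensures both conditions, hence |(-3x^3 - 7x^2 - x - 7) − 77| < ε.

δ = min(2, ε/159)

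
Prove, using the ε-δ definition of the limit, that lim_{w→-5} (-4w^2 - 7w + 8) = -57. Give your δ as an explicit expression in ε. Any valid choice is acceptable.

Suppose ε > 0. We want δ > 0 such that 0 < |w + 5| < δ implies |(-4w^2 - 7w + 8) + 57| < ε.
(-4w^2 - 7w + 8) + 57 = -4w^2 - 7w + 65 = (w + 5)(-4w + 13).
So |(-4w^2 - 7w + 8) + 57| = |w + 5|·|-4w + 13|.
Assume first that |w + 5| < 2, so |w| < 7. Then |-4w + 13| ≤ 4·7 + 13 = 41.
Hence |(-4w^2 - 7w + 8) + 57| ≤ 41|w + 5| < ε provided |w + 5| < ε/41.
Choosing δ = min(2, ε/41) ensures both conditions, hence |(-4w^2 - 7w + 8) + 57| < ε.

δ = min(2, ε/41)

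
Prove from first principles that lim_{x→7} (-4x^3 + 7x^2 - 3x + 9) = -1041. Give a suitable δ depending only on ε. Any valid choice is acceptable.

δ = min(1, ε/574)

Suppose ε > 0. We want δ > 0 such that 0 < |x − 7| < δ implies |(-4x^3 + 7x^2 - 3x + 9) + 1041| < ε.
(-4x^3 + 7x^2 - 3x + 9) + 1041 = -4x^3 + 7x^2 - 3x + 1050 = (x − 7)(-4x^2 - 21x - 150).
So |(-4x^3 + 7x^2 - 3x + 9) + 1041| = |x − 7|·|-4x^2 - 21x - 150|.
Assume first that |x − 7| < 1, so |x| < 8. Then |-4x^2 - 21x - 150| ≤ 4·8^2 + 21·8 + 150 = 574.
Hence |(-4x^3 + 7x^2 - 3x + 9) + 1041| ≤ 574|x − 7| < ε provided |x − 7| < ε/574.
Choosing δ = min(1, ε/574) ensures both conditions, hence |(-4x^3 + 7x^2 - 3x + 9) + 1041| < ε.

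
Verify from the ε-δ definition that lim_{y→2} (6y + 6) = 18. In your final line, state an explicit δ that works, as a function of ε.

Fix ε > 0. We need δ > 0 so that 0 < |y − 2| < δ implies |(6y + 6) − 18| < ε.
Since (6y + 6) − 18 = 6(y − 2), we have |(6y + 6) − 18| = 6|y − 2|.
Thus it suffices that |y − 2| < ε/6.
Choosing δ = ε/6 gives |(6y + 6) − 18| = 6|y − 2| < ε whenever |y − 2| < δ.

δ = ε/6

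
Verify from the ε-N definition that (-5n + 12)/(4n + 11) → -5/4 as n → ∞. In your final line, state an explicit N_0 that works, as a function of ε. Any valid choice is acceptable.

N_0 = (103/16)/ε

Fix ε > 0. For n ≥ 1, |(-5n + 12)/(4n + 11) + 5/4| = |103|/(4(4n + 11)) = 103/(4(4n + 11)).
Since 4n + 11 ≥ 4n for n ≥ 1, this is ≤ 103/(4·4n) = (103/16)/n.
So |(-5n + 12)/(4n + 11) + 5/4| < ε whenever n > (103/16)/ε.
Take N_0 = (103/16)/ε. If n > N_0 then |(-5n + 12)/(4n + 11) + 5/4| ≤ (103/16)/n < ε.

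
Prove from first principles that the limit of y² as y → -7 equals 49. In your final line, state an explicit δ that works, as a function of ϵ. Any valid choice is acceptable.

Fix ϵ > 0. We seek δ > 0 with 0 < |y + 7| < δ ⇒ |y² − 49| < ϵ.
Factor: y² − 49 = (y + 7)(y - 7), so |y² − 49| = |y + 7|·|y - 7|.
Impose δ ≤ 1 so that |y| < 8; then |y - 7| ≤ 15.
Hence |y² − 49| ≤ 15|y + 7|, which is < ϵ once |y + 7| < ϵ/15.
Take δ = min(1, ϵ/15). If 0 < |y + 7| < δ then both bounds hold and |y² − 49| ≤ 15|y + 7| < 15·(ϵ/15) = ϵ.

δ = min(1, ϵ/15)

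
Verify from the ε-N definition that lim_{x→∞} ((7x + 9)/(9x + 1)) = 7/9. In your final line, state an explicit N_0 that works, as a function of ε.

Fix ε > 0. We seek N_0 > 0 such that x > N_0 implies |(7x + 9)/(9x + 1) − (7/9)| < ε.
(7x + 9)/(9x + 1) − (7/9) = (9(7x + 9) − 7(9x + 1)) / (9(9x + 1)) = 74/(9(9x + 1)).
For x > 0 we have 9x + 1 > 9x, so |(7x + 9)/(9x + 1) − (7/9)| = 74/(9(9x + 1)) < 74/(9·9x) = (74/81)/x.
Thus |(7x + 9)/(9x + 1) − (7/9)| < ε whenever x > (74/81)/ε.
Take N_0 = (74/81)/ε. If x > N_0 then |(7x + 9)/(9x + 1) − (7/9)| < (74/81)/x < ε.

N_0 = (74/81)/ε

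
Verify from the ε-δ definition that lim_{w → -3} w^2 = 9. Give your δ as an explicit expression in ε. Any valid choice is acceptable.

Let ε > 0 be given. We seek δ > 0 with 0 < |w + 3| < δ ⇒ |w^2 − 9| < ε.
Factor: w^2 − 9 = (w + 3)(w - 3), so |w^2 − 9| = |w + 3|·|w - 3|.
Restrict δ ≤ 1. Then |w + 3| < 1 gives |w| < 4, so by the triangle inequality |w - 3| ≤ 4 + 3 = 7.
Hence |w^2 − 9| ≤ 7|w + 3|, which is < ε once |w + 3| < ε/7.
Take δ = min(1, ε/7). If 0 < |w + 3| < δ then both bounds hold and |w^2 − 9| ≤ 7|w + 3| < 7·(ε/7) = ε.

δ = min(1, ε/7)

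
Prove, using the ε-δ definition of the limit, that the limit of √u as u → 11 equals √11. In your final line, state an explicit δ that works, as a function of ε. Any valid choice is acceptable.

Fix ε > 0. We want δ > 0 such that 0 < |u − 11| < δ implies |√u − √11| < ε.
Rationalise: √u − √11 = (u − 11)/(√u + √11), so |√u − √11| = |u − 11|/(√u + √11).
Restrict δ ≤ 11 so that |u − 11| < 11 forces u > 0, and then √u + √11 > √11.
Hence |√u − √11| < |u − 11|/√11, which is < ε once |u − 11| < √11·ε.
Take δ = min(11, √11·ε). If 0 < |u − 11| < δ then u > 0 and |√u − √11| < |u − 11|/√11 < ε.

δ = min(11, √11·ε)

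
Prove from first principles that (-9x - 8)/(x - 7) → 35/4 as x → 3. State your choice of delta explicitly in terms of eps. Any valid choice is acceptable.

delta = min(2, (8/71)eps)

Let eps > 0 be given. We want delta > 0 with 0 < |x − 3| < delta ⇒ |(-9x - 8)/(x - 7) − (35/4)| < eps.
Combining over a common denominator, (-9x - 8)/(x - 7) − (35/4) = [(-9x - 8)·(-4) − (-35)·(x - 7)] / [(-4)·(x - 7)] = 71(x − 3) / ((-4)(x - 7)).
So |(-9x - 8)/(x - 7) − (35/4)| = 71|x − 3| / (4·|x − 7|).
Restrict delta ≤ 2. Then |x − 3| < 2 gives |x − 7| = |(x − 3) + (-4)| ≥ 4 − 2 = 2.
Hence |(-9x - 8)/(x - 7) − (35/4)| < 71|x − 3|/(4·2) = (71/8)|x − 3|, which is < eps once |x − 3| < (8/71)eps.
Take delta = min(2, (8/71)eps). Then 0 < |x − 3| < delta forces both bounds, so |(-9x - 8)/(x - 7) − (35/4)| < eps.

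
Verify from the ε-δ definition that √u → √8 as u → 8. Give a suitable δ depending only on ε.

δ = min(8, √8·ε)

Let ε > 0 be given. We want δ > 0 such that 0 < |u − 8| < δ implies |√u − √8| < ε.
Rationalise: √u − √8 = (u − 8)/(√u + √8), so |√u − √8| = |u − 8|/(√u + √8).
Restrict δ ≤ 8 so that |u − 8| < 8 forces u > 0, and then √u + √8 > √8.
Hence |√u − √8| < |u − 8|/√8, which is < ε once |u − 8| < √8·ε.
Take δ = min(8, √8·ε). If 0 < |u − 8| < δ then u > 0 and |√u − √8| < |u − 8|/√8 < ε.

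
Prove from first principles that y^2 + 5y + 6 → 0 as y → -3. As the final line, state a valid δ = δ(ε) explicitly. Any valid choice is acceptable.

δ = min(1, ε/6)

Suppose ε > 0. We want δ > 0 such that 0 < |y + 3| < δ implies |(y^2 + 5y + 6)| < ε.
(y^2 + 5y + 6) = y^2 + 5y + 6 = (y + 3)(y + 2).
So |(y^2 + 5y + 6)| = |y + 3|·|y + 2|.
Assume first that |y + 3| < 1, so |y| < 4. Then |y + 2| ≤ 4 + 2 = 6.
Hence |(y^2 + 5y + 6)| ≤ 6|y + 3| < ε provided |y + 3| < ε/6.
Choosing δ = min(1, ε/6) ensures both conditions, hence |(y^2 + 5y + 6)| < ε.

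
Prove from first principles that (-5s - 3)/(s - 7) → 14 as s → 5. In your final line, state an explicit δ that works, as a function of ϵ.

Fix ϵ > 0. We want δ > 0 with 0 < |s − 5| < δ ⇒ |(-5s - 3)/(s - 7) − 14| < ϵ.
Combining over a common denominator, (-5s - 3)/(s - 7) − 14 = [(-5s - 3)·(-2) − (-28)·(s - 7)] / [(-2)·(s - 7)] = 38(s − 5) / ((-2)(s - 7)).
So |(-5s - 3)/(s - 7) − 14| = 38|s − 5| / (2·|s − 7|).
Require δ ≤ 1, so |s − 7| ≥ |-2| − |s − 5| > 2 − 1 = 1.
Hence |(-5s - 3)/(s - 7) − 14| < 38|s − 5|/(2·1) = 19|s − 5|, which is < ϵ once |s − 5| < (1/19)ϵ.
Take δ = min(1, (1/19)ϵ). Then 0 < |s − 5| < δ forces both bounds, so |(-5s - 3)/(s - 7) − 14| < ϵ.

δ = min(1, (1/19)ϵ)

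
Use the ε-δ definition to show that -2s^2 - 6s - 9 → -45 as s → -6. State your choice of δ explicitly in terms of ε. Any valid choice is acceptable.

Let ε > 0. We want δ > 0 such that 0 < |s + 6| < δ implies |(-2s^2 - 6s - 9) + 45| < ε.
(-2s^2 - 6s - 9) + 45 = -2s^2 - 6s + 36 = (s + 6)(-2s + 6).
So |(-2s^2 - 6s - 9) + 45| = |s + 6|·|-2s + 6|.
Assume first that |s + 6| < 1, so |s| < 7. Then |-2s + 6| ≤ 2·7 + 6 = 20.
Hence |(-2s^2 - 6s - 9) + 45| ≤ 20|s + 6| < ε provided |s + 6| < ε/20.
Choosing δ = min(1, ε/20) ensures both conditions, hence |(-2s^2 - 6s - 9) + 45| < ε.

δ = min(1, ε/20)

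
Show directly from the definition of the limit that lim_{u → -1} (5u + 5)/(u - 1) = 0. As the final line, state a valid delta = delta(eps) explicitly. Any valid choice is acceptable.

delta = min(1, (1/5)eps)

Let eps > 0. We want delta > 0 with 0 < |u + 1| < delta ⇒ |(5u + 5)/(u - 1) − 0| < eps.
Combining over a common denominator, (5u + 5)/(u - 1) − 0 = [(5u + 5)·(-2) − 0·(u - 1)] / [(-2)·(u - 1)] = -10(u + 1) / ((-2)(u - 1)).
So |(5u + 5)/(u - 1) − 0| = 10|u + 1| / (2·|u − 1|).
Require delta ≤ 1, so |u − 1| ≥ |-2| − |u + 1| > 2 − 1 = 1.
Hence |(5u + 5)/(u - 1) − 0| < 10|u + 1|/(2·1) = 5|u + 1|, which is < eps once |u + 1| < (1/5)eps.
Take delta = min(1, (1/5)eps). Then 0 < |u + 1| < delta forces both bounds, so |(5u + 5)/(u - 1) − 0| < eps.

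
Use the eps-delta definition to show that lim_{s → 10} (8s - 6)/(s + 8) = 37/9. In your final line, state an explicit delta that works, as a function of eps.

delta = min(9, (81/35)eps)

Let eps > 0. We want delta > 0 with 0 < |s − 10| < delta ⇒ |(8s - 6)/(s + 8) − (37/9)| < eps.
Combining over a common denominator, (8s - 6)/(s + 8) − (37/9) = [(8s - 6)·18 − 74·(s + 8)] / [18·(s + 8)] = 70(s − 10) / (18(s + 8)).
So |(8s - 6)/(s + 8) − (37/9)| = 70|s − 10| / (18·|s + 8|).
Require delta ≤ 9, so |s + 8| ≥ |18| − |s − 10| > 18 − 9 = 9.
Hence |(8s - 6)/(s + 8) − (37/9)| < 70|s − 10|/(18·9) = (35/81)|s − 10|, which is < eps once |s − 10| < (81/35)eps.
Take delta = min(9, (81/35)eps). Then 0 < |s − 10| < delta forces both bounds, so |(8s - 6)/(s + 8) − (37/9)| < eps.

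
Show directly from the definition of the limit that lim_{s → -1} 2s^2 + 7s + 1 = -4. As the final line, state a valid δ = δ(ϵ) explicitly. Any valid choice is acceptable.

Let ϵ > 0. We want δ > 0 such that 0 < |s + 1| < δ implies |(2s^2 + 7s + 1) + 4| < ϵ.
(2s^2 + 7s + 1) + 4 = 2s^2 + 7s + 5 = (s + 1)(2s + 5).
So |(2s^2 + 7s + 1) + 4| = |s + 1|·|2s + 5|.
Require δ ≤ 1. Then |s + 1| < 1 gives |s| < 2, and by the triangle inequality |2s + 5| ≤ 2·2 + 5 = 9.
Hence |(2s^2 + 7s + 1) + 4| ≤ 9|s + 1| < ϵ provided |s + 1| < ϵ/9.
Take δ = min(1, ϵ/9). Then 0 < |s + 1| < δ gives both |s + 1| < 1 and |s + 1| < ϵ/9, so |(2s^2 + 7s + 1) + 4| < ϵ.

δ = min(1, ϵ/9)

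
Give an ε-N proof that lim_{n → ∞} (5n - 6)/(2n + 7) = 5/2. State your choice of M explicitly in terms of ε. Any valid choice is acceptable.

M = (47/4)/ε

Fix ε > 0. For n ≥ 1, |(5n - 6)/(2n + 7) − (5/2)| = |-47|/(2(2n + 7)) = 47/(2(2n + 7)).
Since 2n + 7 ≥ 2n for n ≥ 1, this is ≤ 47/(2·2n) = (47/4)/n.
So |(5n - 6)/(2n + 7) − (5/2)| < ε whenever n > (47/4)/ε.
Take M = (47/4)/ε. If n > M then |(5n - 6)/(2n + 7) − (5/2)| ≤ (47/4)/n < ε.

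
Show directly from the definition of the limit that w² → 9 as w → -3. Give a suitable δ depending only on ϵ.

Let ϵ > 0 be given. We seek δ > 0 with 0 < |w + 3| < δ ⇒ |w² − 9| < ϵ.
Factor: w² − 9 = (w + 3)(w - 3), so |w² − 9| = |w + 3|·|w - 3|.
Impose δ ≤ 1 so that |w| < 4; then |w - 3| ≤ 7.
Hence |w² − 9| ≤ 7|w + 3|, which is < ϵ once |w + 3| < ϵ/7.
Take δ = min(1, ϵ/7). If 0 < |w + 3| < δ then both bounds hold and |w² − 9| ≤ 7|w + 3| < 7·(ϵ/7) = ϵ.

δ = min(1, ϵ/7)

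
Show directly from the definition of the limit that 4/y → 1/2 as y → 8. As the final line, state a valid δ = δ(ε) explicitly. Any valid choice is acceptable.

Suppose ε > 0. We seek δ > 0 such that 0 < |y − 8| < δ implies |4/y − (1/2)| < ε.
|4/y − (1/2)| = 4·|8 − y|/(8·|y|) = 4|y − 8|/(8|y|).
Restrict δ ≤ 4. Then |y − 8| < 4 gives |y| > 4, so 8|y| > 32.
Then |4/y − (1/2)| < 4|y − 8|/32, which is < ε when |y − 8| < 8ε.
Take δ = min(4, 8ε). Then 0 < |y − 8| < δ gives both |y − 8| < 4 and |y − 8| < 8ε, so |4/y − (1/2)| < ε.

δ = min(4, 8ε)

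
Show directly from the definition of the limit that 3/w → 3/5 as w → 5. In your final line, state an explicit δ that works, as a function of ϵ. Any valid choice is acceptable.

Let ϵ > 0 be given. We seek δ > 0 such that 0 < |w − 5| < δ implies |3/w − (3/5)| < ϵ.
|3/w − (3/5)| = 3·|5 − w|/(5·|w|) = 3|w − 5|/(5|w|).
Restrict δ ≤ 5/2. Then |w − 5| < 5/2 gives |w| > 5/2, so 5|w| > 25/2.
Then |3/w − (3/5)| < 3|w − 5|/(25/2), which is < ϵ when |w − 5| < (25/6)ϵ.
Take δ = min(5/2, (25/6)ϵ). Then 0 < |w − 5| < δ gives both |w − 5| < 5/2 and |w − 5| < (25/6)ϵ, so |3/w − (3/5)| < ϵ.

δ = min(5/2, (25/6)ϵ)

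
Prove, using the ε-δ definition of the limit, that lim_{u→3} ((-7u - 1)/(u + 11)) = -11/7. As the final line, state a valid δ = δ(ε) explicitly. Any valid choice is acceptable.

Let ε > 0. We want δ > 0 with 0 < |u − 3| < δ ⇒ |(-7u - 1)/(u + 11) + 11/7| < ε.
Combining over a common denominator, (-7u - 1)/(u + 11) + 11/7 = [(-7u - 1)·14 − (-22)·(u + 11)] / [14·(u + 11)] = -76(u − 3) / (14(u + 11)).
So |(-7u - 1)/(u + 11) + 11/7| = 76|u − 3| / (14·|u + 11|).
Require δ ≤ 7, so |u + 11| ≥ |14| − |u − 3| > 14 − 7 = 7.
Hence |(-7u - 1)/(u + 11) + 11/7| < 76|u − 3|/(14·7) = (38/49)|u − 3|, which is < ε once |u − 3| < (49/38)ε.
Take δ = min(7, (49/38)ε). Then 0 < |u − 3| < δ forces both bounds, so |(-7u - 1)/(u + 11) + 11/7| < ε.

δ = min(7, (49/38)ε)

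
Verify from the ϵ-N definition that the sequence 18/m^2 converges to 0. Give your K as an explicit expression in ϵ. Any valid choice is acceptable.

Let ϵ > 0 be given. For m ≥ 1, |18/m^2 − 0| = 18/m^2.
18/m^2 < ϵ ⇔ m^2 > 18/ϵ ⇔ m > (18/ϵ)^{1/2}.
Take K = (18/ϵ)^{1/2}. Then m > K implies 18/m^2 < ϵ.

K = (18/ϵ)^{1/2}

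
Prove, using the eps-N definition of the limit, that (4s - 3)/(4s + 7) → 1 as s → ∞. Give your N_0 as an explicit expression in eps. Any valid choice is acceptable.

N_0 = (5/2)/eps

Let eps > 0. We seek N_0 > 0 such that s > N_0 implies |(4s - 3)/(4s + 7) − 1| < eps.
(4s - 3)/(4s + 7) − 1 = (4(4s - 3) − 4(4s + 7)) / (4(4s + 7)) = -40/(4(4s + 7)).
For s > 0 we have 4s + 7 > 4s, so |(4s - 3)/(4s + 7) − 1| = 40/(4(4s + 7)) < 40/(4·4s) = (5/2)/s.
Thus |(4s - 3)/(4s + 7) − 1| < eps whenever s > (5/2)/eps.
Take N_0 = (5/2)/eps. If s > N_0 then |(4s - 3)/(4s + 7) − 1| < (5/2)/s < eps.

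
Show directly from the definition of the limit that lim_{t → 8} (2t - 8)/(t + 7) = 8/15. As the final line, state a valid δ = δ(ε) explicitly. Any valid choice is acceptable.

δ = min(15/2, (225/44)ε)

Suppose ε > 0. We want δ > 0 with 0 < |t − 8| < δ ⇒ |(2t - 8)/(t + 7) − (8/15)| < ε.
Combining over a common denominator, (2t - 8)/(t + 7) − (8/15) = [(2t - 8)·15 − 8·(t + 7)] / [15·(t + 7)] = 22(t − 8) / (15(t + 7)).
So |(2t - 8)/(t + 7) − (8/15)| = 22|t − 8| / (15·|t + 7|).
Require δ ≤ 15/2, so |t + 7| ≥ |15| − |t − 8| > 15 − 15/2 = 15/2.
Hence |(2t - 8)/(t + 7) − (8/15)| < 22|t − 8|/(15·(15/2)) = (44/225)|t − 8|, which is < ε once |t − 8| < (225/44)ε.
Take δ = min(15/2, (225/44)ε). Then 0 < |t − 8| < δ forces both bounds, so |(2t - 8)/(t + 7) − (8/15)| < ε.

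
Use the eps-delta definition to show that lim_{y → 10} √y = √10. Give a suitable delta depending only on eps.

Let eps > 0 be given. We want delta > 0 such that 0 < |y − 10| < delta implies |√y − √10| < eps.
Rationalise: √y − √10 = (y − 10)/(√y + √10), so |√y − √10| = |y − 10|/(√y + √10).
Restrict delta ≤ 10 so that |y − 10| < 10 forces y > 0, and then √y + √10 > √10.
Hence |√y − √10| < |y − 10|/√10, which is < eps once |y − 10| < √10·eps.
Take delta = min(10, √10·eps). If 0 < |y − 10| < delta then y > 0 and |√y − √10| < |y − 10|/√10 < eps.

delta = min(10, √10·eps)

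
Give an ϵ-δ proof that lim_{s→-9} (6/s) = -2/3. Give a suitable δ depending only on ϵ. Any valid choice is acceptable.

Let ϵ > 0. We seek δ > 0 such that 0 < |s + 9| < δ implies |6/s + 2/3| < ϵ.
|6/s + 2/3| = 6·|-9 − s|/(9·|s|) = 6|s + 9|/(9|s|).
Require δ ≤ 9/2 so that |s| > 9 − 9/2 = 9/2, hence 9|s| > 81/2.
Then |6/s + 2/3| < 6|s + 9|/(81/2), which is < ϵ when |s + 9| < (27/4)ϵ.
Take δ = min(9/2, (27/4)ϵ). Then 0 < |s + 9| < δ gives both |s + 9| < 9/2 and |s + 9| < (27/4)ϵ, so |6/s + 2/3| < ϵ.

δ = min(9/2, (27/4)ϵ)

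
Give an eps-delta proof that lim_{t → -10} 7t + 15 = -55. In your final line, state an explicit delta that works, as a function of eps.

delta = eps/7

Fix eps > 0. We need delta > 0 so that 0 < |t + 10| < delta implies |(7t + 15) + 55| < eps.
|(7t + 15) + 55| = |7t + 70| = 7|t + 10|.
So 7|t + 10| < eps exactly when |t + 10| < eps/7.
Take delta = eps/7. If 0 < |t + 10| < delta then |(7t + 15) + 55| = 7|t + 10| < 7·(eps/7) = eps.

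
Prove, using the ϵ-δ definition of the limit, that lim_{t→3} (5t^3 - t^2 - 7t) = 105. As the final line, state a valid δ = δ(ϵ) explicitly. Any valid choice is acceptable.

δ = min(2, ϵ/230)

Fix ϵ > 0. We want δ > 0 such that 0 < |t − 3| < δ implies |(5t^3 - t^2 - 7t) − 105| < ϵ.
(5t^3 - t^2 - 7t) − 105 = 5t^3 - t^2 - 7t - 105 = (t − 3)(5t^2 + 14t + 35).
So |(5t^3 - t^2 - 7t) − 105| = |t − 3|·|5t^2 + 14t + 35|.
Assume first that |t − 3| < 2, so |t| < 5. Then |5t^2 + 14t + 35| ≤ 5·5^2 + 14·5 + 35 = 230.
Hence |(5t^3 - t^2 - 7t) − 105| ≤ 230|t − 3| < ϵ provided |t − 3| < ϵ/230.
Take δ = min(2, ϵ/230). Then 0 < |t − 3| < δ gives both |t − 3| < 2 and |t − 3| < ϵ/230, so |(5t^3 - t^2 - 7t) − 105| < ϵ.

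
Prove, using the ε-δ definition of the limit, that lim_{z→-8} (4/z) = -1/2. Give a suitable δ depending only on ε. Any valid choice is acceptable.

Fix ε > 0. We seek δ > 0 such that 0 < |z + 8| < δ implies |4/z + 1/2| < ε.
|4/z + 1/2| = 4·|-8 − z|/(8·|z|) = 4|z + 8|/(8|z|).
Restrict δ ≤ 4. Then |z + 8| < 4 gives |z| > 4, so 8|z| > 32.
Then |4/z + 1/2| < 4|z + 8|/32, which is < ε when |z + 8| < 8ε.
Take δ = min(4, 8ε). Then 0 < |z + 8| < δ gives both |z + 8| < 4 and |z + 8| < 8ε, so |4/z + 1/2| < ε.

δ = min(4, 8ε)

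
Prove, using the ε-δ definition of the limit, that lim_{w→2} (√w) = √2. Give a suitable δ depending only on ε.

δ = min(2, √2·ε)

Let ε > 0 be given. We want δ > 0 such that 0 < |w − 2| < δ implies |√w − √2| < ε.
Multiplying by the conjugate, |√w − √2| = |w − 2|/(√w + √2).
Restrict δ ≤ 2 so that |w − 2| < 2 forces w > 0, and then √w + √2 > √2.
Hence |√w − √2| < |w − 2|/√2, which is < ε once |w − 2| < √2·ε.
Take δ = min(2, √2·ε). If 0 < |w − 2| < δ then w > 0 and |√w − √2| < |w − 2|/√2 < ε.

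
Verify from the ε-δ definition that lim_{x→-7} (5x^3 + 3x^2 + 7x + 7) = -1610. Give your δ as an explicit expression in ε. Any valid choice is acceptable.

Let ε > 0 be given. We want δ > 0 such that 0 < |x + 7| < δ implies |(5x^3 + 3x^2 + 7x + 7) + 1610| < ε.
(5x^3 + 3x^2 + 7x + 7) + 1610 = 5x^3 + 3x^2 + 7x + 1617 = (x + 7)(5x^2 - 32x + 231).
So |(5x^3 + 3x^2 + 7x + 7) + 1610| = |x + 7|·|5x^2 - 32x + 231|.
Assume first that |x + 7| < 2, so |x| < 9. Then |5x^2 - 32x + 231| ≤ 5·9^2 + 32·9 + 231 = 924.
Hence |(5x^3 + 3x^2 + 7x + 7) + 1610| ≤ 924|x + 7| < ε provided |x + 7| < ε/924.
Choosing δ = min(2, ε/924) ensures both conditions, hence |(5x^3 + 3x^2 + 7x + 7) + 1610| < ε.

δ = min(2, ε/924)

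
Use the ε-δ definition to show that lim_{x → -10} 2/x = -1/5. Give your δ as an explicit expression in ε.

δ = min(5, 25ε)

Suppose ε > 0. We seek δ > 0 such that 0 < |x + 10| < δ implies |2/x + 1/5| < ε.
|2/x + 1/5| = 2·|-10 − x|/(10·|x|) = 2|x + 10|/(10|x|).
Require δ ≤ 5 so that |x| > 10 − 5 = 5, hence 10|x| > 50.
Then |2/x + 1/5| < 2|x + 10|/50, which is < ε when |x + 10| < 25ε.
Take δ = min(5, 25ε). Then 0 < |x + 10| < δ gives both |x + 10| < 5 and |x + 10| < 25ε, so |2/x + 1/5| < ε.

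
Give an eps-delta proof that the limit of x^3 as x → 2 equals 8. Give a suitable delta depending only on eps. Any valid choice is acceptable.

delta = min(1, eps/19)

Suppose eps > 0. We seek delta > 0 with 0 < |x − 2| < delta ⇒ |x^3 − 8| < eps.
Factor: x^3 − 8 = (x − 2)(x^2 + 2x + 4), so |x^3 − 8| = |x − 2|·|x^2 + 2x + 4|.
Restrict delta ≤ 1. Then |x − 2| < 1 gives |x| < 3, so by the triangle inequality |x^2 + 2x + 4| ≤ 3^2 + 2·3 + 4 = 19.
Hence |x^3 − 8| ≤ 19|x − 2|, which is < eps once |x − 2| < eps/19.
Take delta = min(1, eps/19). If 0 < |x − 2| < delta then both bounds hold and |x^3 − 8| ≤ 19|x − 2| < 19·(eps/19) = eps.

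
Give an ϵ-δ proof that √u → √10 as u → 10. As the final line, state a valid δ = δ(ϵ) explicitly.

Fix ϵ > 0. We want δ > 0 such that 0 < |u − 10| < δ implies |√u − √10| < ϵ.
Rationalise: √u − √10 = (u − 10)/(√u + √10), so |√u − √10| = |u − 10|/(√u + √10).
Restrict δ ≤ 10 so that |u − 10| < 10 forces u > 0, and then √u + √10 > √10.
Hence |√u − √10| < |u − 10|/√10, which is < ϵ once |u − 10| < √10·ϵ.
Take δ = min(10, √10·ϵ). If 0 < |u − 10| < δ then u > 0 and |√u − √10| < |u − 10|/√10 < ϵ.

δ = min(10, √10·ϵ)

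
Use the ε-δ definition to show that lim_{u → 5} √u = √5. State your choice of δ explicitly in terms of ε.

δ = min(5, √5·ε)

Let ε > 0. We want δ > 0 such that 0 < |u − 5| < δ implies |√u − √5| < ε.
Rationalise: √u − √5 = (u − 5)/(√u + √5), so |√u − √5| = |u − 5|/(√u + √5).
Restrict δ ≤ 5 so that |u − 5| < 5 forces u > 0, and then √u + √5 > √5.
Hence |√u − √5| < |u − 5|/√5, which is < ε once |u − 5| < √5·ε.
Take δ = min(5, √5·ε). If 0 < |u − 5| < δ then u > 0 and |√u − √5| < |u − 5|/√5 < ε.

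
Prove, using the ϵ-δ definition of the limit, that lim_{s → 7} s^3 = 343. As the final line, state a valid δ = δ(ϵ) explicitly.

Fix ϵ > 0. We seek δ > 0 with 0 < |s − 7| < δ ⇒ |s^3 − 343| < ϵ.
Factor: s^3 − 343 = (s − 7)(s^2 + 7s + 49), so |s^3 − 343| = |s − 7|·|s^2 + 7s + 49|.
Impose δ ≤ 1 so that |s| < 8; then |s^2 + 7s + 49| ≤ 169.
Hence |s^3 − 343| ≤ 169|s − 7|, which is < ϵ once |s − 7| < ϵ/169.
Take δ = min(1, ϵ/169). If 0 < |s − 7| < δ then both bounds hold and |s^3 − 343| ≤ 169|s − 7| < 169·(ϵ/169) = ϵ.

δ = min(1, ϵ/169)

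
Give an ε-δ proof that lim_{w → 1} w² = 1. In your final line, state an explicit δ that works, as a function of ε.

δ = min(2, ε/4)

Let ε > 0 be given. We seek δ > 0 with 0 < |w − 1| < δ ⇒ |w² − 1| < ε.
Factor: w² − 1 = (w − 1)(w + 1), so |w² − 1| = |w − 1|·|w + 1|.
Impose δ ≤ 2 so that |w| < 3; then |w + 1| ≤ 4.
Hence |w² − 1| ≤ 4|w − 1|, which is < ε once |w − 1| < ε/4.
Take δ = min(2, ε/4). If 0 < |w − 1| < δ then both bounds hold and |w² − 1| ≤ 4|w − 1| < 4·(ε/4) = ε.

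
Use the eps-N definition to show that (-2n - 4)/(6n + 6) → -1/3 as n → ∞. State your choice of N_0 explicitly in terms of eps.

N_0 = (1/3)/eps

Fix eps > 0. For n ≥ 1, |(-2n - 4)/(6n + 6) + 1/3| = |-12|/(6(6n + 6)) = 12/(6(6n + 6)).
Since 6n + 6 ≥ 6n for n ≥ 1, this is ≤ 12/(6·6n) = (1/3)/n.
So |(-2n - 4)/(6n + 6) + 1/3| < eps whenever n > (1/3)/eps.
Take N_0 = (1/3)/eps. If n > N_0 then |(-2n - 4)/(6n + 6) + 1/3| ≤ (1/3)/n < eps.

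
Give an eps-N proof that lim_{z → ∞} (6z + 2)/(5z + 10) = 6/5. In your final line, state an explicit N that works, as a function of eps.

Let eps > 0. We seek N > 0 such that z > N implies |(6z + 2)/(5z + 10) − (6/5)| < eps.
(6z + 2)/(5z + 10) − (6/5) = (5(6z + 2) − 6(5z + 10)) / (5(5z + 10)) = -50/(5(5z + 10)).
For z > 0 we have 5z + 10 > 5z, so |(6z + 2)/(5z + 10) − (6/5)| = 50/(5(5z + 10)) < 50/(5·5z) = 2/z.
Thus |(6z + 2)/(5z + 10) − (6/5)| < eps whenever z > 2/eps.
Take N = 2/eps. If z > N then |(6z + 2)/(5z + 10) − (6/5)| < 2/z < eps.

N = 2/eps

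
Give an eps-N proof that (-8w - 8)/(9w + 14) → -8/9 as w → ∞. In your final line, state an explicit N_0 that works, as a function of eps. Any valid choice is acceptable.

Suppose eps > 0. We seek N_0 > 0 such that w > N_0 implies |(-8w - 8)/(9w + 14) + 8/9| < eps.
(-8w - 8)/(9w + 14) + 8/9 = (9(-8w - 8) − (-8)(9w + 14)) / (9(9w + 14)) = 40/(9(9w + 14)).
For w > 0 we have 9w + 14 > 9w, so |(-8w - 8)/(9w + 14) + 8/9| = 40/(9(9w + 14)) < 40/(9·9w) = (40/81)/w.
Thus |(-8w - 8)/(9w + 14) + 8/9| < eps whenever w > (40/81)/eps.
Take N_0 = (40/81)/eps. If w > N_0 then |(-8w - 8)/(9w + 14) + 8/9| < (40/81)/w < eps.

N_0 = (40/81)/eps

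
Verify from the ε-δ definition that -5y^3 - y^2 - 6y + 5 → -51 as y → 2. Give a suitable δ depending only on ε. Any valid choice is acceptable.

δ = min(2, ε/152)

Suppose ε > 0. We want δ > 0 such that 0 < |y − 2| < δ implies |(-5y^3 - y^2 - 6y + 5) + 51| < ε.
(-5y^3 - y^2 - 6y + 5) + 51 = -5y^3 - y^2 - 6y + 56 = (y − 2)(-5y^2 - 11y - 28).
So |(-5y^3 - y^2 - 6y + 5) + 51| = |y − 2|·|-5y^2 - 11y - 28|.
Require δ ≤ 2. Then |y − 2| < 2 gives |y| < 4, and by the triangle inequality |-5y^2 - 11y - 28| ≤ 5·4^2 + 11·4 + 28 = 152.
Hence |(-5y^3 - y^2 - 6y + 5) + 51| ≤ 152|y − 2| < ε provided |y − 2| < ε/152.
Take δ = min(2, ε/152). Then 0 < |y − 2| < δ gives both |y − 2| < 2 and |y − 2| < ε/152, so |(-5y^3 - y^2 - 6y + 5) + 51| < ε.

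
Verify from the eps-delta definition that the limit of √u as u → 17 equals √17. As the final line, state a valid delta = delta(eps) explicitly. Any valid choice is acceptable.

delta = min(17, √17·eps)

Let eps > 0 be given. We want delta > 0 such that 0 < |u − 17| < delta implies |√u − √17| < eps.
Multiplying by the conjugate, |√u − √17| = |u − 17|/(√u + √17).
Restrict delta ≤ 17 so that |u − 17| < 17 forces u > 0, and then √u + √17 > √17.
Hence |√u − √17| < |u − 17|/√17, which is < eps once |u − 17| < √17·eps.
Take delta = min(17, √17·eps). If 0 < |u − 17| < delta then u > 0 and |√u − √17| < |u − 17|/√17 < eps.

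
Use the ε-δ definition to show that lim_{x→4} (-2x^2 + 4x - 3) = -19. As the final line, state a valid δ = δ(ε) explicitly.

Fix ε > 0. We want δ > 0 such that 0 < |x − 4| < δ implies |(-2x^2 + 4x - 3) + 19| < ε.
(-2x^2 + 4x - 3) + 19 = -2x^2 + 4x + 16 = (x − 4)(-2x - 4).
So |(-2x^2 + 4x - 3) + 19| = |x − 4|·|-2x - 4|.
Assume first that |x − 4| < 2, so |x| < 6. Then |-2x - 4| ≤ 2·6 + 4 = 16.
Hence |(-2x^2 + 4x - 3) + 19| ≤ 16|x − 4| < ε provided |x − 4| < ε/16.
Choosing δ = min(2, ε/16) ensures both conditions, hence |(-2x^2 + 4x - 3) + 19| < ε.

δ = min(2, ε/16)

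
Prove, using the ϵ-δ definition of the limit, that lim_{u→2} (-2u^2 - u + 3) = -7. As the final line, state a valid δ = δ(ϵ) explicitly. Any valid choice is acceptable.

δ = min(1, ϵ/11)

Let ϵ > 0. We want δ > 0 such that 0 < |u − 2| < δ implies |(-2u^2 - u + 3) + 7| < ϵ.
(-2u^2 - u + 3) + 7 = -2u^2 - u + 10 = (u − 2)(-2u - 5).
So |(-2u^2 - u + 3) + 7| = |u − 2|·|-2u - 5|.
Require δ ≤ 1. Then |u − 2| < 1 gives |u| < 3, and by the triangle inequality |-2u - 5| ≤ 2·3 + 5 = 11.
Hence |(-2u^2 - u + 3) + 7| ≤ 11|u − 2| < ϵ provided |u − 2| < ϵ/11.
Choosing δ = min(1, ϵ/11) ensures both conditions, hence |(-2u^2 - u + 3) + 7| < ϵ.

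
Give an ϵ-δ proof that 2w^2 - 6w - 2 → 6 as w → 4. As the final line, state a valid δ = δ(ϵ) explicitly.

Let ϵ > 0. We want δ > 0 such that 0 < |w − 4| < δ implies |(2w^2 - 6w - 2) − 6| < ϵ.
(2w^2 - 6w - 2) − 6 = 2w^2 - 6w - 8 = (w − 4)(2w + 2).
So |(2w^2 - 6w - 2) − 6| = |w − 4|·|2w + 2|.
Require δ ≤ 2. Then |w − 4| < 2 gives |w| < 6, and by the triangle inequality |2w + 2| ≤ 2·6 + 2 = 14.
Hence |(2w^2 - 6w - 2) − 6| ≤ 14|w − 4| < ϵ provided |w − 4| < ϵ/14.
Take δ = min(2, ϵ/14). Then 0 < |w − 4| < δ gives both |w − 4| < 2 and |w − 4| < ϵ/14, so |(2w^2 - 6w - 2) − 6| < ϵ.

δ = min(2, ϵ/14)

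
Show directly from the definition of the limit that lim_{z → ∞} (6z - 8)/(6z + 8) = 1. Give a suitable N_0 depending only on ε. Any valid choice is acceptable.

N_0 = (8/3)/ε

Let ε > 0 be given. We seek N_0 > 0 such that z > N_0 implies |(6z - 8)/(6z + 8) − 1| < ε.
(6z - 8)/(6z + 8) − 1 = (6(6z - 8) − 6(6z + 8)) / (6(6z + 8)) = -96/(6(6z + 8)).
For z > 0 we have 6z + 8 > 6z, so |(6z - 8)/(6z + 8) − 1| = 96/(6(6z + 8)) < 96/(6·6z) = (8/3)/z.
Thus |(6z - 8)/(6z + 8) − 1| < ε whenever z > (8/3)/ε.
Take N_0 = (8/3)/ε. If z > N_0 then |(6z - 8)/(6z + 8) − 1| < (8/3)/z < ε.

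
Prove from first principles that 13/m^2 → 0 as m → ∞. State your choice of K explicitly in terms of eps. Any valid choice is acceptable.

K = (13/eps)^{1/2}

Suppose eps > 0. For m ≥ 1, |13/m^2 − 0| = 13/m^2.
13/m^2 < eps ⇔ m^2 > 13/eps ⇔ m > (13/eps)^{1/2}.
Take K = (13/eps)^{1/2}. Then m > K implies 13/m^2 < eps.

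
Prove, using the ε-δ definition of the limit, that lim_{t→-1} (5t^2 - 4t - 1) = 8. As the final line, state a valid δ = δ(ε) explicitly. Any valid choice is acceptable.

Let ε > 0 be given. We want δ > 0 such that 0 < |t + 1| < δ implies |(5t^2 - 4t - 1) − 8| < ε.
(5t^2 - 4t - 1) − 8 = 5t^2 - 4t - 9 = (t + 1)(5t - 9).
So |(5t^2 - 4t - 1) − 8| = |t + 1|·|5t - 9|.
Require δ ≤ 2. Then |t + 1| < 2 gives |t| < 3, and by the triangle inequality |5t - 9| ≤ 5·3 + 9 = 24.
Hence |(5t^2 - 4t - 1) − 8| ≤ 24|t + 1| < ε provided |t + 1| < ε/24.
Choosing δ = min(2, ε/24) ensures both conditions, hence |(5t^2 - 4t - 1) − 8| < ε.

δ = min(2, ε/24)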